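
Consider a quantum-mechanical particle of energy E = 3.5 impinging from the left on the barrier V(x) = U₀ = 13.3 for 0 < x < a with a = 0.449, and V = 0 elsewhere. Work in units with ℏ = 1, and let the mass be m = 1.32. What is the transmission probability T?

Since E < U₀ the interior solution is evanescent with decay constant κ = √(2m(U₀ − E))/ℏ = 5.086.
κa = 2.284, sinh(κa) = 4.856.
Matching ψ, ψ′ at both faces gives T = [1 + U₀² sinh²(κa) / (4E(U₀ − E))]⁻¹ = 1/31.40 = 0.0318.

T = 0.0318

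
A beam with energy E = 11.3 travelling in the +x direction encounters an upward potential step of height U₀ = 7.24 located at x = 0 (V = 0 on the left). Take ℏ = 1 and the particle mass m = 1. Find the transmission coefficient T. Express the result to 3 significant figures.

T = 0.937

The wavenumbers are k₁ = √(2mE)/ℏ = 4.754 on the left and k₂ = √(2m(E − U₀))/ℏ = 2.850 on the right.
Matching ψ and ψ′ at x = 0 gives r = (k₁ − k₂)/(k₁ + k₂), so R = r² = 0.06273 and T = 1 − R = 0.9373.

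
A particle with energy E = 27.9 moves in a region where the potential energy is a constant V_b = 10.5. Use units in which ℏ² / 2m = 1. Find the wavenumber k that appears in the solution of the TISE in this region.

With E > V_b the solution is oscillatory, ψ ∝ e^{±ikx} with k = √(2m(E − V_b))/ℏ.
k = √(2 × 0.5 × 17.4) = 4.171.

k = 4.17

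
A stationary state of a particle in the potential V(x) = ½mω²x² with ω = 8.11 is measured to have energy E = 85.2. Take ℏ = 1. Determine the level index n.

Invert E_n = (n + ½)ℏω: n = E/ℏω − ½ = 10.006, so n = 10.

n = 10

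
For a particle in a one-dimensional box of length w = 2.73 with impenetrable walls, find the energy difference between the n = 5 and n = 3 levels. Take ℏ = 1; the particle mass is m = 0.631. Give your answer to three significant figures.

ΔE = 16.8

E_n = n²π²ℏ²/(2mw²), so ΔE = (5² − 3²) π²ℏ²/(2mw²).
ΔE = 16 × π² / (2 × 0.631 × 2.73²) = 16.79.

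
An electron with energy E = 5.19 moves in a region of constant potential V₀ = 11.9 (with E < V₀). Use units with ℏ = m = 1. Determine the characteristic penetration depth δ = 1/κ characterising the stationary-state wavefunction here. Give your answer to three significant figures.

δ = 0.273

Since E < V₀ the TISE in this region is ψ'' = κ²ψ with κ = √(2m(V₀ − E))/ℏ.
κ = √(2 × 1 × 6.71) = 3.663. The penetration depth is δ = 1/κ = 0.273.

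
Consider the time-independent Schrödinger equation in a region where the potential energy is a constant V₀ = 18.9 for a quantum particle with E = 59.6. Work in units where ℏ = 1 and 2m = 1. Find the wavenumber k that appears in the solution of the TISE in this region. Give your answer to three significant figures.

With E > V₀ the solution is oscillatory, ψ ∝ e^{±ikx} with k = √(2m(E − V₀))/ℏ.
k = √(2 × 0.5 × 40.7) = 6.380.

k = 6.38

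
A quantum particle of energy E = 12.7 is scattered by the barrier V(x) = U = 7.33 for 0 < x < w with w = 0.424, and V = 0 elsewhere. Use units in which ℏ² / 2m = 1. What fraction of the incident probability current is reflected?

R = 0.120

E > U: inside the barrier k₂ = √(2m(E − U))/ℏ = 2.317, k₂w = 0.9825.
Matching at both interfaces gives T⁻¹ = 1 + U² sin²(k₂w) / [4E(E − U)] = 1.136, hence T = 0.880.
R = 1 − T = 0.120.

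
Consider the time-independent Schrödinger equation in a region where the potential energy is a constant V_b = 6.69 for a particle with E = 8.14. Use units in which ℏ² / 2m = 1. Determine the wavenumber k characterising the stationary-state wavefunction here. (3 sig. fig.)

With E > V_b the solution is oscillatory, ψ ∝ e^{±ikx} with k = √(2m(E − V_b))/ℏ.
k = √(2 × 0.5 × 1.45) = 1.204.

k = 1.20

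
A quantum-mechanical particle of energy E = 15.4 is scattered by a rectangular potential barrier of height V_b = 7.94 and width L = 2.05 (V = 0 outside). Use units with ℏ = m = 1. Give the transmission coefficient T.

E > V_b: inside the barrier k₂ = √(2m(E − V_b))/ℏ = 3.863, k₂L = 7.918.
Matching at both interfaces gives T⁻¹ = 1 + V_b² sin²(k₂L) / [4E(E − V_b)] = 1.137, hence T = 0.880.

T = 0.880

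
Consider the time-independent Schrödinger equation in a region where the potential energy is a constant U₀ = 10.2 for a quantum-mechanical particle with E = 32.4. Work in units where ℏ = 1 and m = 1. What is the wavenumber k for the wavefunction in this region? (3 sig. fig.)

k = 6.66

With E > U₀ the solution is oscillatory, ψ ∝ e^{±ikx} with k = √(2m(E − U₀))/ℏ.
k = √(2 × 1 × 22.2) = 6.663.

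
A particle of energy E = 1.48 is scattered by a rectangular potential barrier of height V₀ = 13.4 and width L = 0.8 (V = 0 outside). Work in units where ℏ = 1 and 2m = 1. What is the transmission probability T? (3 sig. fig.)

T = 0.00628

Since E < V₀ the interior solution is evanescent with decay constant κ = √(2m(V₀ − E))/ℏ = 3.453.
κL = 2.762, sinh(κL) = 7.884.
Matching ψ, ψ′ at both faces gives T = [1 + V₀² sinh²(κL) / (4E(V₀ − E))]⁻¹ = 1/159.2 = 0.00628.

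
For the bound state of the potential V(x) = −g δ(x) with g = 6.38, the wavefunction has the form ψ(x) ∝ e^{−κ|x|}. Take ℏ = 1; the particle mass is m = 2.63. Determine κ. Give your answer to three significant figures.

Integrating the TISE across x = 0 gives the cusp condition ψ'(0⁺) − ψ'(0⁻) = −(2mg/ℏ²)ψ(0).
With ψ ∝ e^{−κ|x|} this yields −2κ = −2mg/ℏ², so κ = mg/ℏ² = 16.78.

κ = 16.8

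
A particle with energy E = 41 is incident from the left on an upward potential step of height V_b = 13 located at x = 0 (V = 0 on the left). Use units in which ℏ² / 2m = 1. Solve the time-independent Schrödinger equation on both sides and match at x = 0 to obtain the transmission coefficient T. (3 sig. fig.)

The wavenumbers are k₁ = √(2mE)/ℏ = 6.403 on the left and k₂ = √(2m(E − V_b))/ℏ = 5.292 on the right.
Matching ψ and ψ′ at x = 0 gives r = (k₁ − k₂)/(k₁ + k₂), so R = r² = 0.009035 and T = 1 − R = 0.9910.

T = 0.991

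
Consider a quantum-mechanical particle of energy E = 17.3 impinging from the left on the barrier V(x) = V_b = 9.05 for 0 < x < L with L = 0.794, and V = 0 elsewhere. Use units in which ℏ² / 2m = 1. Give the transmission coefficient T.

Above the barrier the interior wavenumber is k₂ = √(2m(E − V_b))/ℏ = 2.872, giving phase k₂L = 2.281.
T = [1 + V_b² sin²(k₂L) / (4E(E − V_b))]⁻¹ = 1/1.083 = 0.924.

T = 0.924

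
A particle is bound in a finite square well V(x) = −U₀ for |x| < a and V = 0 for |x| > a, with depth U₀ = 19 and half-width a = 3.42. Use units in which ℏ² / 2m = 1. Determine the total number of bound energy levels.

The dimensionless depth is z₀ = a√(2mU₀)/ℏ = 3.42 × √(19.00) = 14.91.
A new bound state (alternating even/odd) appears each time z₀ passes a multiple of π/2, so N = ⌊2z₀/π⌋ + 1 = ⌊9.490⌋ + 1 = 10.

N = 10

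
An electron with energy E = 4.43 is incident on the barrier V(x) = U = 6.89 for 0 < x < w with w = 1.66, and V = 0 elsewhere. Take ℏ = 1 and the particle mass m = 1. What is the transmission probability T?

E < U: inside the barrier ψ ∝ e^{±κx} with κ = √(2m(U − E))/ℏ = 2.218.
κw = 3.682, sinh(κw) = 19.85.
Matching ψ, ψ′ at both faces gives T = [1 + U² sinh²(κw) / (4E(U − E))]⁻¹ = 1/430.2 = 0.00232.

T = 0.00232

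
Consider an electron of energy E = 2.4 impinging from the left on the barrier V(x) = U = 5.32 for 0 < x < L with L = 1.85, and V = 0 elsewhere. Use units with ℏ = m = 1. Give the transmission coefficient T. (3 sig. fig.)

T = 0.000518

E < U: inside the barrier ψ ∝ e^{±κx} with κ = √(2m(U − E))/ℏ = 2.417.
κL = 4.471, sinh(κL) = 43.70.
Matching ψ, ψ′ at both faces gives T = [1 + U² sinh²(κL) / (4E(U − E))]⁻¹ = 1/1930 = 0.000518.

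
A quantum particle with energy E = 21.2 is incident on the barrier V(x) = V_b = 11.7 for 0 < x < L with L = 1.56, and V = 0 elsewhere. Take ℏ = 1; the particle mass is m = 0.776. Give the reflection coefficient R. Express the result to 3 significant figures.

R = 0.0140

E > V_b: inside the barrier k₂ = √(2m(E − V_b))/ℏ = 3.840, k₂L = 5.990.
Matching at both interfaces gives T⁻¹ = 1 + V_b² sin²(k₂L) / [4E(E − V_b)] = 1.014, hence T = 0.986.
R = 1 − T = 0.0140.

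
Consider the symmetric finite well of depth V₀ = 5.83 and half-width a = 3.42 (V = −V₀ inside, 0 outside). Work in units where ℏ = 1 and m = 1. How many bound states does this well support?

N = 8

The dimensionless depth is z₀ = a√(2mV₀)/ℏ = 3.42 × √(11.66) = 11.68.
The even/odd transcendental equations gain one root per π/2 in z₀, giving N = 1 + ⌊2z₀/π⌋ = 1 + ⌊7.435⌋ = 8.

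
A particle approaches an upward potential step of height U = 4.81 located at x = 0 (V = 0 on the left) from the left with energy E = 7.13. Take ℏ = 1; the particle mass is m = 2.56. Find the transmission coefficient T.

T = 0.925

The wavenumbers are k₁ = √(2mE)/ℏ = 6.042 on the left and k₂ = √(2m(E − U))/ℏ = 3.447 on the right.
Continuity of ψ and ψ′ at the step yields the reflection amplitude r = (k₁ − k₂)/(k₁ + k₂) = 0.2735; thus R = |r|² = 0.07482, T = 0.9252.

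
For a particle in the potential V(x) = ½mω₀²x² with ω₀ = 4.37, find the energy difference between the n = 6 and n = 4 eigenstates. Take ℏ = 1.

ΔE = 8.74

E_n = ℏω₀(n + ½), so ΔE = (6 − 4) ℏω₀ = 2 × 4.37 = 8.740.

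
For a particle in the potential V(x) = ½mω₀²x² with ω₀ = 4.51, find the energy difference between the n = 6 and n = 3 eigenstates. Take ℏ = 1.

E_n = ℏω₀(n + ½), so ΔE = (6 − 3) ℏω₀ = 3 × 4.51 = 13.53.

ΔE = 13.5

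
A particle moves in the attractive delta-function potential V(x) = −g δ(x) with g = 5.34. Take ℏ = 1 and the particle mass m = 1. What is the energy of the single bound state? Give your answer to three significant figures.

For x ≠ 0 the bound state is ψ ∝ e^{−κ|x|}; integrating the TISE across the delta gives the cusp condition 2κ = 2mg/ℏ², so κ = 5.340.
Then E = −ℏ²κ²/(2m) = −mg²/(2ℏ²) = -14.26.

E = -14.3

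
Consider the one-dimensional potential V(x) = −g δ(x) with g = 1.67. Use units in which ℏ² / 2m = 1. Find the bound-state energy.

For x ≠ 0 the bound state is ψ ∝ e^{−κ|x|}; integrating the TISE across the delta gives the cusp condition 2κ = 2mg/ℏ², so κ = 0.8350.
Then E = −ℏ²κ²/(2m) = −mg²/(2ℏ²) = -0.6972.

E = -0.697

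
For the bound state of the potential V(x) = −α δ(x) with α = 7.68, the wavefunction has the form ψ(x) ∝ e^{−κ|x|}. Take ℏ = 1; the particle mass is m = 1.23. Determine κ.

κ = 9.45

Integrate −(ℏ²/2m)ψ'' − αδ(x)ψ = Eψ from −ε to +ε: the ψ'' term gives ψ'(0⁺) − ψ'(0⁻) and the δ term gives −(2mα/ℏ²)ψ(0).
With ψ ∝ e^{−κ|x|} this yields −2κ = −2mα/ℏ², so κ = mα/ℏ² = 9.446.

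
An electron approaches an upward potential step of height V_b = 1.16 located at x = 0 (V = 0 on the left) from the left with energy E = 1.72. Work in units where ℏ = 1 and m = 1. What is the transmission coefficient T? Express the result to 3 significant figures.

T = 0.925

The wavenumbers are k₁ = √(2mE)/ℏ = 1.855 on the left and k₂ = √(2m(E − V_b))/ℏ = 1.058 on the right.
Matching ψ and ψ′ at x = 0 gives r = (k₁ − k₂)/(k₁ + k₂), so R = r² = 0.07475 and T = 1 − R = 0.9253.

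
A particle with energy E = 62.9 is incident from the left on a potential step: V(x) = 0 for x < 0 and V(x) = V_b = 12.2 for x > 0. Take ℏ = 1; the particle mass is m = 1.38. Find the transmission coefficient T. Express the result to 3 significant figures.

The wavenumbers are k₁ = √(2mE)/ℏ = 13.18 on the left and k₂ = √(2m(E − V_b))/ℏ = 11.83 on the right.
Matching ψ and ψ′ at x = 0 gives r = (k₁ − k₂)/(k₁ + k₂), so R = r² = 0.002900 and T = 1 − R = 0.9971.

T = 0.997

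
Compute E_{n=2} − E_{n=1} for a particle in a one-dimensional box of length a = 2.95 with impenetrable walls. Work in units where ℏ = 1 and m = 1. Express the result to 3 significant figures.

E_n = n²π²ℏ²/(2ma²), so ΔE = (2² − 1²) π²ℏ²/(2ma²).
ΔE = 3 × π² / (2 × 1 × 2.95²) = 1.701.

ΔE = 1.70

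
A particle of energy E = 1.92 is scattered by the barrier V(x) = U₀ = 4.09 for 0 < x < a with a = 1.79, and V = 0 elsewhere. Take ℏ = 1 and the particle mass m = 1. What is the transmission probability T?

Since E < U₀ the interior solution is evanescent with decay constant κ = √(2m(U₀ − E))/ℏ = 2.083.
κa = 3.729, sinh(κa) = 20.81.
Matching ψ, ψ′ at both faces gives T = [1 + U₀² sinh²(κa) / (4E(U₀ − E))]⁻¹ = 1/435.6 = 0.00230.

T = 0.00230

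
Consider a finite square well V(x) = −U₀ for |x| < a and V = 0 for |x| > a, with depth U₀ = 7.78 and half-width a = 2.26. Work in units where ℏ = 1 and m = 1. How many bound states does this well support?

Define the well-strength parameter z₀ = (a/ℏ)√(2mU₀) = 2.26 × √(2·1·7.78) = 8.915.
A new bound state (alternating even/odd) appears each time z₀ passes a multiple of π/2, so N = ⌊2z₀/π⌋ + 1 = ⌊5.675⌋ + 1 = 6.

N = 6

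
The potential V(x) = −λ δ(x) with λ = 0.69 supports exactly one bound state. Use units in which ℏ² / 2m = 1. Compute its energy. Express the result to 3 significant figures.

The bound state is ψ(x) = √κ e^{−κ|x|}. The derivative jump ψ'(0⁺) − ψ'(0⁻) = −(2mλ/ℏ²)ψ(0) fixes κ = mλ/ℏ² = 0.3450.
Then E = −ℏ²κ²/(2m) = −mλ²/(2ℏ²) = -0.1190.

E = -0.119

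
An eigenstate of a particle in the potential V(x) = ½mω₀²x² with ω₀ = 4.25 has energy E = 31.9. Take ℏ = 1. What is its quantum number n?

E_n = ℏω₀(n + ½) ⇒ n = E/(ℏω₀) − ½ = 31.9/4.25 − 0.5 = 7.006 → n = 7.

n = 7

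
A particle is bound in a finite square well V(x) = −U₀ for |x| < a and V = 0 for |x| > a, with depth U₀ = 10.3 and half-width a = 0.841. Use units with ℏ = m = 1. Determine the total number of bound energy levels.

Define the well-strength parameter z₀ = (a/ℏ)√(2mU₀) = 0.841 × √(2·1·10.3) = 3.817.
A new bound state (alternating even/odd) appears each time z₀ passes a multiple of π/2, so N = ⌊2z₀/π⌋ + 1 = ⌊2.430⌋ + 1 = 3.

N = 3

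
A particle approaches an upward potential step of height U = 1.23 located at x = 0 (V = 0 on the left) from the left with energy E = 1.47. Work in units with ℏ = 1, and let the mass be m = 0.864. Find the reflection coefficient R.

R = 0.180

The wavenumbers are k₁ = √(2mE)/ℏ = 1.594 on the left and k₂ = √(2m(E − U))/ℏ = 0.6440 on the right.
Continuity of ψ and ψ′ at the step yields the reflection amplitude r = (k₁ − k₂)/(k₁ + k₂) = 0.4244; thus R = |r|² = 0.1801, T = 0.8199.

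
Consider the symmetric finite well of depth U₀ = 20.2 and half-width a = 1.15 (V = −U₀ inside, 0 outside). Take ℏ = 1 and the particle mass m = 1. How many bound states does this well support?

Define the well-strength parameter z₀ = (a/ℏ)√(2mU₀) = 1.15 × √(2·1·20.2) = 7.310.
The even/odd transcendental equations gain one root per π/2 in z₀, giving N = 1 + ⌊2z₀/π⌋ = 1 + ⌊4.653⌋ = 5.

N = 5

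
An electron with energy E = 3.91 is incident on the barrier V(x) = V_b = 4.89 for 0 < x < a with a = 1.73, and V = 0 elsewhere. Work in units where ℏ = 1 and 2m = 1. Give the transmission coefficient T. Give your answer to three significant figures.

T = 0.0818

Since E < V_b the interior solution is evanescent with decay constant κ = √(2m(V_b − E))/ℏ = 0.9899.
κa = 1.713, sinh(κa) = 2.682.
Matching ψ, ψ′ at both faces gives T = [1 + V_b² sinh²(κa) / (4E(V_b − E))]⁻¹ = 1/12.22 = 0.0818.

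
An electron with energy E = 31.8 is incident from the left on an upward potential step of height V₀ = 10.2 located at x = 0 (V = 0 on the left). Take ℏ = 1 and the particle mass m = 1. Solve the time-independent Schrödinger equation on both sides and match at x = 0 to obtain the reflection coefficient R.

R = 0.00929

On each side the TISE gives plane waves with k = √(2m(E − V))/ℏ: k₁ = √(2·1·31.8) = 7.975, k₂ = √(2·1·21.6) = 6.573.
Continuity of ψ and ψ′ at the step yields the reflection amplitude r = (k₁ − k₂)/(k₁ + k₂) = 0.09639; thus R = |r|² = 0.009292, T = 0.9907.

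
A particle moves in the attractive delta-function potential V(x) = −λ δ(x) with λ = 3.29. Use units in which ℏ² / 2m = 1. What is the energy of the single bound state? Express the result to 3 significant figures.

The bound state is ψ(x) = √κ e^{−κ|x|}. The derivative jump ψ'(0⁺) − ψ'(0⁻) = −(2mλ/ℏ²)ψ(0) fixes κ = mλ/ℏ² = 1.645.
Then E = −ℏ²κ²/(2m) = −mλ²/(2ℏ²) = -2.706.

E = -2.71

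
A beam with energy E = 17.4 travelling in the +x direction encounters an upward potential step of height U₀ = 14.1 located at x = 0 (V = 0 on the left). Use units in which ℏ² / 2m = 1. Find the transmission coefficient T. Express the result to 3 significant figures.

The wavenumbers are k₁ = √(2mE)/ℏ = 4.171 on the left and k₂ = √(2m(E − U₀))/ℏ = 1.817 on the right.
Matching ψ and ψ′ at x = 0 gives r = (k₁ − k₂)/(k₁ + k₂), so R = r² = 0.1546 and T = 1 − R = 0.8454.

T = 0.845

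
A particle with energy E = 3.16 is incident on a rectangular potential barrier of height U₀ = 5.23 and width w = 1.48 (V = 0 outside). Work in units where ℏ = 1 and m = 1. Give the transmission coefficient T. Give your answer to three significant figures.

E < U₀: inside the barrier ψ ∝ e^{±κx} with κ = √(2m(U₀ − E))/ℏ = 2.035.
κw = 3.011, sinh(κw) = 10.13.
Matching ψ, ψ′ at both faces gives T = [1 + U₀² sinh²(κw) / (4E(U₀ − E))]⁻¹ = 1/108.3 = 0.00923.

T = 0.00923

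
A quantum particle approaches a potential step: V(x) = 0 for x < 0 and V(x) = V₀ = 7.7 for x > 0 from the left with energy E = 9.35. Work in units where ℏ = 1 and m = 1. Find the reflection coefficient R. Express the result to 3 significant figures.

R = 0.167

On each side the TISE gives plane waves with k = √(2m(E − V))/ℏ: k₁ = √(2·1·9.35) = 4.324, k₂ = √(2·1·1.65) = 1.817.
Matching ψ and ψ′ at x = 0 gives r = (k₁ − k₂)/(k₁ + k₂), so R = r² = 0.1668 and T = 1 − R = 0.8332.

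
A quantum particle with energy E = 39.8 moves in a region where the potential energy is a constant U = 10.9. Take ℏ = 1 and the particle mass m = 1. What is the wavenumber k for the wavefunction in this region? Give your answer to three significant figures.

With E > U the solution is oscillatory, ψ ∝ e^{±ikx} with k = √(2m(E − U))/ℏ.
k = √(2 × 1 × 28.9) = 7.603.

k = 7.60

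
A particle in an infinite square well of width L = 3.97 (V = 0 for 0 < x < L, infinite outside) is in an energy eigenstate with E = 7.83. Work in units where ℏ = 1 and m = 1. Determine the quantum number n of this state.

From E_n = n²π²ℏ²/(2mL²) invert to n = √(2mL²E)/(πℏ).
n = (3.97/π) × √(2 × 1 × 7.83) = 5.001 → n = 5.

n = 5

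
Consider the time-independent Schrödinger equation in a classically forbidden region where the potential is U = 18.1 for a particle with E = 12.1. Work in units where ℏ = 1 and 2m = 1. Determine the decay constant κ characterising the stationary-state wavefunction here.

Since E < U the TISE in this region is ψ'' = κ²ψ with κ = √(2m(U − E))/ℏ.
κ = √(2 × 0.5 × 6) = 2.449.

κ = 2.45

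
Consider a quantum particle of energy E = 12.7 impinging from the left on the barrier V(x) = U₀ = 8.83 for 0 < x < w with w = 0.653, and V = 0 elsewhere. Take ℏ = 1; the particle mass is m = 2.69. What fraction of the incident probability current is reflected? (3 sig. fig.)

R = 0.0102

Above the barrier the interior wavenumber is k₂ = √(2m(E − U₀))/ℏ = 4.563, giving phase k₂w = 2.980.
T = [1 + U₀² sin²(k₂w) / (4E(E − U₀))]⁻¹ = 1/1.010 = 0.990.
R = 1 − T = 0.0102.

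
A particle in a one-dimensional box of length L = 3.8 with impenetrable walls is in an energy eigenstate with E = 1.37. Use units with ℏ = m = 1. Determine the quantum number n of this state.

n = 2

For an infinite well E_n = n²π²ℏ²/(2mL²), so n = (L/πℏ)√(2mE).
n = (3.8/π) × √(2 × 1 × 1.37) = 2.002 → n = 2.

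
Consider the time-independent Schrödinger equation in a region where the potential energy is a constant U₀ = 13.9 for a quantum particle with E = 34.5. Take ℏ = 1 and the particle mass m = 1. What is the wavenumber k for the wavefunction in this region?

With E > U₀ the solution is oscillatory, ψ ∝ e^{±ikx} with k = √(2m(E − U₀))/ℏ.
k = √(2 × 1 × 20.6) = 6.419.

k = 6.42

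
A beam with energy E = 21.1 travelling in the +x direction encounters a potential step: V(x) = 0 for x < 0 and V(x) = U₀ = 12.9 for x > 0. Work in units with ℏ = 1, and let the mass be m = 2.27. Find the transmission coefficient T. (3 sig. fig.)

T = 0.946

On each side the TISE gives plane waves with k = √(2m(E − V))/ℏ: k₁ = √(2·2.27·21.1) = 9.787, k₂ = √(2·2.27·8.2) = 6.101.
Continuity of ψ and ψ′ at the step yields the reflection amplitude r = (k₁ − k₂)/(k₁ + k₂) = 0.2320; thus R = |r|² = 0.05382, T = 0.9462.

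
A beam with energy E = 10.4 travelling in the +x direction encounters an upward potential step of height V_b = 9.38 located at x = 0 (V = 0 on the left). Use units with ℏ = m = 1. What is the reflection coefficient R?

On each side the TISE gives plane waves with k = √(2m(E − V))/ℏ: k₁ = √(2·1·10.4) = 4.561, k₂ = √(2·1·1.02) = 1.428.
Matching ψ and ψ′ at x = 0 gives r = (k₁ − k₂)/(k₁ + k₂), so R = r² = 0.2736 and T = 1 − R = 0.7264.

R = 0.274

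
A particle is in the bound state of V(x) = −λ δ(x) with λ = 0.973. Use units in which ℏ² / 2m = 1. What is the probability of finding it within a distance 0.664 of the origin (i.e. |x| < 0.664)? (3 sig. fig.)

The normalised bound state is ψ = √κ e^{−κ|x|} with κ = mλ/ℏ² = 0.4865.
P(|x| < d) = ∫_{−d}^{d} κ e^{−2κ|x|} dx = 1 − e^{−2κd} = 1 − e^{−0.6461} = 0.4759.

P = 0.476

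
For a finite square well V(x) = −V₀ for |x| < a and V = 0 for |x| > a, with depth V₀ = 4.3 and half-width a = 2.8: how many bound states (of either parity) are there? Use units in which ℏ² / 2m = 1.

N = 4

The dimensionless depth is z₀ = a√(2mV₀)/ℏ = 2.8 × √(4.300) = 5.806.
A new bound state (alternating even/odd) appears each time z₀ passes a multiple of π/2, so N = ⌊2z₀/π⌋ + 1 = ⌊3.696⌋ + 1 = 4.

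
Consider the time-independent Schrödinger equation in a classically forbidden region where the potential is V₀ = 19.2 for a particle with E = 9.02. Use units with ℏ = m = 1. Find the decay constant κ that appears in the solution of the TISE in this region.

Since E < V₀ the TISE in this region is ψ'' = κ²ψ with κ = √(2m(V₀ − E))/ℏ.
κ = √(2 × 1 × 10.18) = 4.512.

κ = 4.51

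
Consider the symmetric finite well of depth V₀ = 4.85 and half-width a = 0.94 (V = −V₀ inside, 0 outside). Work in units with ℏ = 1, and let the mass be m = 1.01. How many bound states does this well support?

N = 2

The dimensionless depth is z₀ = a√(2mV₀)/ℏ = 0.94 × √(9.797) = 2.942.
A new bound state (alternating even/odd) appears each time z₀ passes a multiple of π/2, so N = ⌊2z₀/π⌋ + 1 = ⌊1.873⌋ + 1 = 2.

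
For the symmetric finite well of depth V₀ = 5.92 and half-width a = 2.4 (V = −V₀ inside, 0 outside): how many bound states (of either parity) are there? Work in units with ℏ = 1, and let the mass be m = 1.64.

N = 7

The dimensionless depth is z₀ = a√(2mV₀)/ℏ = 2.4 × √(19.42) = 10.58.
A new bound state (alternating even/odd) appears each time z₀ passes a multiple of π/2, so N = ⌊2z₀/π⌋ + 1 = ⌊6.733⌋ + 1 = 7.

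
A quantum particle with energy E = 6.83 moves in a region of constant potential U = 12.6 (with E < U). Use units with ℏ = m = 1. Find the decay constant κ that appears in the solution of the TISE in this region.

Since E < U the TISE in this region is ψ'' = κ²ψ with κ = √(2m(U − E))/ℏ.
κ = √(2 × 1 × 5.77) = 3.397.

κ = 3.40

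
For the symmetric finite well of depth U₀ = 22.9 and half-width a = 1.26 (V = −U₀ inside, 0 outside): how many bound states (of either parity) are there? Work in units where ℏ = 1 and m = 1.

The dimensionless depth is z₀ = a√(2mU₀)/ℏ = 1.26 × √(45.80) = 8.527.
The even/odd transcendental equations gain one root per π/2 in z₀, giving N = 1 + ⌊2z₀/π⌋ = 1 + ⌊5.429⌋ = 6.

N = 6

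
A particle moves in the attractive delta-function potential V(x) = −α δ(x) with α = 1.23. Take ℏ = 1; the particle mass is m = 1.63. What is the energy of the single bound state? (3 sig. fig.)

E = -1.23

For x ≠ 0 the bound state is ψ ∝ e^{−κ|x|}; integrating the TISE across the delta gives the cusp condition 2κ = 2mα/ℏ², so κ = 2.005.
Then E = −ℏ²κ²/(2m) = −mα²/(2ℏ²) = -1.233.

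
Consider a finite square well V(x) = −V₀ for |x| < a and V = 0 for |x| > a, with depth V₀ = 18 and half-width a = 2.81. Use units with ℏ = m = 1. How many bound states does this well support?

Define the well-strength parameter z₀ = (a/ℏ)√(2mV₀) = 2.81 × √(2·1·18) = 16.86.
A new bound state (alternating even/odd) appears each time z₀ passes a multiple of π/2, so N = ⌊2z₀/π⌋ + 1 = ⌊10.73⌋ + 1 = 11.

N = 11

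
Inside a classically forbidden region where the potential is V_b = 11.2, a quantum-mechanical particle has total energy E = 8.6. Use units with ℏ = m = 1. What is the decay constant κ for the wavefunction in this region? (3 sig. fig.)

Since E < V_b the TISE in this region is ψ'' = κ²ψ with κ = √(2m(V_b − E))/ℏ.
κ = √(2 × 1 × 2.6) = 2.280.

κ = 2.28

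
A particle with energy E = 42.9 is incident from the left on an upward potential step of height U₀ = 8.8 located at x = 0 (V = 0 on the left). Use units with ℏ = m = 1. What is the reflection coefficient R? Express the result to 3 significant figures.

The wavenumbers are k₁ = √(2mE)/ℏ = 9.263 on the left and k₂ = √(2m(E − U₀))/ℏ = 8.258 on the right.
Continuity of ψ and ψ′ at the step yields the reflection amplitude r = (k₁ − k₂)/(k₁ + k₂) = 0.05733; thus R = |r|² = 0.003287, T = 0.9967.

R = 0.00329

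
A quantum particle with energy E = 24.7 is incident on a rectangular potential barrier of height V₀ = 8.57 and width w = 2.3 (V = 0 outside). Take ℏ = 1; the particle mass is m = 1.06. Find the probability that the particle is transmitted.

Above the barrier the interior wavenumber is k₂ = √(2m(E − V₀))/ℏ = 5.848, giving phase k₂w = 13.45.
Matching at both interfaces gives T⁻¹ = 1 + V₀² sin²(k₂w) / [4E(E − V₀)] = 1.028, hence T = 0.973.

T = 0.973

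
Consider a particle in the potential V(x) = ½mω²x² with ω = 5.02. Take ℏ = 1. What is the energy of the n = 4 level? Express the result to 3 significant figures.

E = 22.6

The oscillator eigenvalues are E_n = ℏω(n + ½), so E_4 = 5.02 × 4.5 = 22.59.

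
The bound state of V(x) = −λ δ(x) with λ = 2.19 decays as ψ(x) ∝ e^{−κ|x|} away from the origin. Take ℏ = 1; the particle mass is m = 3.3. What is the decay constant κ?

Integrating the TISE across x = 0 gives the cusp condition ψ'(0⁺) − ψ'(0⁻) = −(2mλ/ℏ²)ψ(0).
With ψ ∝ e^{−κ|x|} this yields −2κ = −2mλ/ℏ², so κ = mλ/ℏ² = 7.227.

κ = 7.23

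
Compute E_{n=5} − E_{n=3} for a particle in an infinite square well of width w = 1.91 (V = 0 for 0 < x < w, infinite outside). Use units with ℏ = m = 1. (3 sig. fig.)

ΔE = 21.6

E_n = n²π²ℏ²/(2mw²), so ΔE = (5² − 3²) π²ℏ²/(2mw²).
ΔE = 16 × π² / (2 × 1 × 1.91²) = 21.64.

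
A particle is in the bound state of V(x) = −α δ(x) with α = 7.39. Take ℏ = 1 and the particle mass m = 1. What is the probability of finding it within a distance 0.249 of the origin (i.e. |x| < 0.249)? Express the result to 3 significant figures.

The normalised bound state is ψ = √κ e^{−κ|x|} with κ = mα/ℏ² = 7.390.
P(|x| < d) = ∫_{−d}^{d} κ e^{−2κ|x|} dx = 1 − e^{−2κd} = 1 − e^{−3.680} = 0.9748.

P = 0.975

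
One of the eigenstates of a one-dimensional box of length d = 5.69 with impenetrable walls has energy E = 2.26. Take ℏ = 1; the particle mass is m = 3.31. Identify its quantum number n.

n = 7

For an infinite well E_n = n²π²ℏ²/(2md²), so n = (d/πℏ)√(2mE).
n = (5.69/π) × √(2 × 3.31 × 2.26) = 7.006 → n = 7.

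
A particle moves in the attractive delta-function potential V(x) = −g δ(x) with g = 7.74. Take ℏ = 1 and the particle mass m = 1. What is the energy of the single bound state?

For x ≠ 0 the bound state is ψ ∝ e^{−κ|x|}; integrating the TISE across the delta gives the cusp condition 2κ = 2mg/ℏ², so κ = 7.740.
Then E = −ℏ²κ²/(2m) = −mg²/(2ℏ²) = -29.95.

E = -30.0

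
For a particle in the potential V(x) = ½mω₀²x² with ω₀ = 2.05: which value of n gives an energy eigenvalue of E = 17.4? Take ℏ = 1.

Invert E_n = (n + ½)ℏω₀: n = E/ℏω₀ − ½ = 7.988, so n = 8.

n = 8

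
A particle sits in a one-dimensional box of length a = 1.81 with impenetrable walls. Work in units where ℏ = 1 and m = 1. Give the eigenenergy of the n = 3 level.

E = 13.6

The infinite-well eigenfunctions ψ_n = √(2/a) sin(nπx/a) vanish at both walls, giving E_n = n²π²ℏ²/(2ma²).
E_3 = 3² × π² / (2 × 1 × 1.81²) = 13.56.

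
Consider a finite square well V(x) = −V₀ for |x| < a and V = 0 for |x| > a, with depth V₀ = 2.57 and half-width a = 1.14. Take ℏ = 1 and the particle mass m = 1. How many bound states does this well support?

The dimensionless depth is z₀ = a√(2mV₀)/ℏ = 1.14 × √(5.140) = 2.585.
A new bound state (alternating even/odd) appears each time z₀ passes a multiple of π/2, so N = ⌊2z₀/π⌋ + 1 = ⌊1.645⌋ + 1 = 2.

N = 2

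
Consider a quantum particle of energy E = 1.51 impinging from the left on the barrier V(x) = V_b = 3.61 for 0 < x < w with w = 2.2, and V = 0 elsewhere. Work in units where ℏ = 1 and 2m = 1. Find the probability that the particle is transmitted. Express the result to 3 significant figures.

E < V_b: inside the barrier ψ ∝ e^{±κx} with κ = √(2m(V_b − E))/ℏ = 1.449.
κw = 3.188, sinh(κw) = 12.10.
The exact tunnelling result is T⁻¹ = 1 + V_b² sinh²(κw) / [4E(V_b − E)] = 151.4, so T = 0.00660.

T = 0.00660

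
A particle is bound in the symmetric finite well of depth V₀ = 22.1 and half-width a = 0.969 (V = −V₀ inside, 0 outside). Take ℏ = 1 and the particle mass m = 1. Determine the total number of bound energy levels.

Define the well-strength parameter z₀ = (a/ℏ)√(2mV₀) = 0.969 × √(2·1·22.1) = 6.442.
A new bound state (alternating even/odd) appears each time z₀ passes a multiple of π/2, so N = ⌊2z₀/π⌋ + 1 = ⌊4.101⌋ + 1 = 5.

N = 5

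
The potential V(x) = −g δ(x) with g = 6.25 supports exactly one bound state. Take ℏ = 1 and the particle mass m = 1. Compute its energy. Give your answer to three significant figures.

E = -19.5

For x ≠ 0 the bound state is ψ ∝ e^{−κ|x|}; integrating the TISE across the delta gives the cusp condition 2κ = 2mg/ℏ², so κ = 6.250.
Then E = −ℏ²κ²/(2m) = −mg²/(2ℏ²) = -19.53.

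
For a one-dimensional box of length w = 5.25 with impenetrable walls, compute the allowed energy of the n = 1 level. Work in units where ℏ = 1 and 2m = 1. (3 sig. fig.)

The infinite-well eigenfunctions ψ_n = √(2/w) sin(nπx/w) vanish at both walls, giving E_n = n²π²ℏ²/(2mw²).
E_1 = 1² × π² / (2 × 0.5 × 5.25²) = 0.3581.

E = 0.358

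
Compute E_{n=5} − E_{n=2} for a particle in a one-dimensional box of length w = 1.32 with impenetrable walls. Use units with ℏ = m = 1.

ΔE = 59.5

E_n = n²π²ℏ²/(2mw²), so ΔE = (5² − 2²) π²ℏ²/(2mw²).
ΔE = 21 × π² / (2 × 1 × 1.32²) = 59.48.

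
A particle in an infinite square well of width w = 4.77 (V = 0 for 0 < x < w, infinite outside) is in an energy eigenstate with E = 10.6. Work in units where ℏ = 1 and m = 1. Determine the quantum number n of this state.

n = 7

For an infinite well E_n = n²π²ℏ²/(2mw²), so n = (w/πℏ)√(2mE).
n = (4.77/π) × √(2 × 1 × 10.6) = 6.991 → n = 7.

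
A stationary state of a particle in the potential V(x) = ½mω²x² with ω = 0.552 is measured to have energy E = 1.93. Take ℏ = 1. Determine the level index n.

Invert E_n = (n + ½)ℏω: n = E/ℏω − ½ = 2.996, so n = 3.

n = 3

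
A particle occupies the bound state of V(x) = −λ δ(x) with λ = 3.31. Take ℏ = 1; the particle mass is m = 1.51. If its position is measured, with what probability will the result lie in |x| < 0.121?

The normalised bound state is ψ = √κ e^{−κ|x|} with κ = mλ/ℏ² = 4.998.
P(|x| < d) = ∫_{−d}^{d} κ e^{−2κ|x|} dx = 1 − e^{−2κd} = 1 − e^{−1.210} = 0.7017.

P = 0.702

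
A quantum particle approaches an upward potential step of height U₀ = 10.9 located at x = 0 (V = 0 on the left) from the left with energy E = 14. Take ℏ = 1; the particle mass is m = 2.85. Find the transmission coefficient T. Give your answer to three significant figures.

T = 0.870

On each side the TISE gives plane waves with k = √(2m(E − V))/ℏ: k₁ = √(2·2.85·14) = 8.933, k₂ = √(2·2.85·3.1) = 4.204.
Matching ψ and ψ′ at x = 0 gives r = (k₁ − k₂)/(k₁ + k₂), so R = r² = 0.1296 and T = 1 − R = 0.8704.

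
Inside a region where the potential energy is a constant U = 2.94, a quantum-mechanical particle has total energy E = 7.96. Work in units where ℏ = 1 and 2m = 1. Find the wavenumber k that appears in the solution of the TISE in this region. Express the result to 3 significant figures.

With E > U the solution is oscillatory, ψ ∝ e^{±ikx} with k = √(2m(E − U))/ℏ.
k = √(2 × 0.5 × 5.02) = 2.241.

k = 2.24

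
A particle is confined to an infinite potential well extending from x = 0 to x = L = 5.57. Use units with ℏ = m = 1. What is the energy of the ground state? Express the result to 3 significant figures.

E = 0.159

Requiring ψ(0) = ψ(L) = 0 quantises k = nπ/L, hence E_n = ℏ²k²/2m = n²π²ℏ²/(2mL²).
E_1 = 1² × π² / (2 × 1 × 5.57²) = 0.1591.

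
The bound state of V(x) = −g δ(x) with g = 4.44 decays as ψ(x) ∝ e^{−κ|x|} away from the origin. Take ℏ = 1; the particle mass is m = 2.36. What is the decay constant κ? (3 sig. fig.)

Integrating the TISE across x = 0 gives the cusp condition ψ'(0⁺) − ψ'(0⁻) = −(2mg/ℏ²)ψ(0).
With ψ ∝ e^{−κ|x|} this yields −2κ = −2mg/ℏ², so κ = mg/ℏ² = 10.48.

κ = 10.5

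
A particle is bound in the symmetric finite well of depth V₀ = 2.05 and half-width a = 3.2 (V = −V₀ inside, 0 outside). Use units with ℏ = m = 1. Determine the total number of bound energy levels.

N = 5

Define the well-strength parameter z₀ = (a/ℏ)√(2mV₀) = 3.2 × √(2·1·2.05) = 6.480.
The even/odd transcendental equations gain one root per π/2 in z₀, giving N = 1 + ⌊2z₀/π⌋ = 1 + ⌊4.125⌋ = 5.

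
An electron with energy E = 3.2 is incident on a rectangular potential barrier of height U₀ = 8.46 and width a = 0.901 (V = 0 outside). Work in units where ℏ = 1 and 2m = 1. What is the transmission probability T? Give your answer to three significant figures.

Since E < U₀ the interior solution is evanescent with decay constant κ = √(2m(U₀ − E))/ℏ = 2.293.
κa = 2.066, sinh(κa) = 3.885.
Matching ψ, ψ′ at both faces gives T = [1 + U₀² sinh²(κa) / (4E(U₀ − E))]⁻¹ = 1/17.04 = 0.0587.

T = 0.0587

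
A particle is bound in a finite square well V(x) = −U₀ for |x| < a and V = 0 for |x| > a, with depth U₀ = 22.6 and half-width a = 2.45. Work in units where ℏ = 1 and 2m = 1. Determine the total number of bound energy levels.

Define the well-strength parameter z₀ = (a/ℏ)√(2mU₀) = 2.45 × √(2·0.5·22.6) = 11.65.
A new bound state (alternating even/odd) appears each time z₀ passes a multiple of π/2, so N = ⌊2z₀/π⌋ + 1 = ⌊7.415⌋ + 1 = 8.

N = 8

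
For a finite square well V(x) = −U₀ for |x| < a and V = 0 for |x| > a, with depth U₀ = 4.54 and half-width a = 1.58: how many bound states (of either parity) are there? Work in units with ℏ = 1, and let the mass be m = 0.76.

Define the well-strength parameter z₀ = (a/ℏ)√(2mU₀) = 1.58 × √(2·0.76·4.54) = 4.151.
The even/odd transcendental equations gain one root per π/2 in z₀, giving N = 1 + ⌊2z₀/π⌋ = 1 + ⌊2.642⌋ = 3.

N = 3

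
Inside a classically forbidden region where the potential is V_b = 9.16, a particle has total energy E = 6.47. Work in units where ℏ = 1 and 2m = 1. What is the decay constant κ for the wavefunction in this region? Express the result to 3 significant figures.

κ = 1.64

Since E < V_b the TISE in this region is ψ'' = κ²ψ with κ = √(2m(V_b − E))/ℏ.
κ = √(2 × 0.5 × 2.69) = 1.640.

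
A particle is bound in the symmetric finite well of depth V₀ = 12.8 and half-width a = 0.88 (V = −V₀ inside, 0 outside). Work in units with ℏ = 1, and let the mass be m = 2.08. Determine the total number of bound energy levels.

N = 5

The dimensionless depth is z₀ = a√(2mV₀)/ℏ = 0.88 × √(53.25) = 6.421.
The even/odd transcendental equations gain one root per π/2 in z₀, giving N = 1 + ⌊2z₀/π⌋ = 1 + ⌊4.088⌋ = 5.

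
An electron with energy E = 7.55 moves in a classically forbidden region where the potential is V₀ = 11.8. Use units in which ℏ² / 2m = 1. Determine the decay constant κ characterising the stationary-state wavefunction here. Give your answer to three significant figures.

κ = 2.06

Since E < V₀ the TISE in this region is ψ'' = κ²ψ with κ = √(2m(V₀ − E))/ℏ.
κ = √(2 × 0.5 × 4.25) = 2.062.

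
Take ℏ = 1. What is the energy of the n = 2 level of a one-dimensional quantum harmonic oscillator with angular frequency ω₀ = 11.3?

E = 28.3

Using E_n = (n + ½)ℏω₀: E_2 = 2.5 × 11.3 = 28.25.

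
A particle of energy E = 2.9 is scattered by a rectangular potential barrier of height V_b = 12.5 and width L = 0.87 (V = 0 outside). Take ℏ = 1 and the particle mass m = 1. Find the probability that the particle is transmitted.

T = 0.00139

Since E < V_b the interior solution is evanescent with decay constant κ = √(2m(V_b − E))/ℏ = 4.382.
κL = 3.812, sinh(κL) = 22.61.
Matching ψ, ψ′ at both faces gives T = [1 + V_b² sinh²(κL) / (4E(V_b − E))]⁻¹ = 1/718.5 = 0.00139.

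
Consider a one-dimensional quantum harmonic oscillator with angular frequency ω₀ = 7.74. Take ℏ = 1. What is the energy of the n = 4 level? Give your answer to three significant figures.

Using E_n = (n + ½)ℏω₀: E_4 = 4.5 × 7.74 = 34.83.

E = 34.8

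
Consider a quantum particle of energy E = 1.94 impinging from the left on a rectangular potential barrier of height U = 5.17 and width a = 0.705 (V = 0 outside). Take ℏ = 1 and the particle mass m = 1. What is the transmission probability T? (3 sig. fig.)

E < U: inside the barrier ψ ∝ e^{±κx} with κ = √(2m(U − E))/ℏ = 2.542.
κa = 1.792, sinh(κa) = 2.917.
The exact tunnelling result is T⁻¹ = 1 + U² sinh²(κa) / [4E(U − E)] = 10.07, so T = 0.0993.

T = 0.0993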